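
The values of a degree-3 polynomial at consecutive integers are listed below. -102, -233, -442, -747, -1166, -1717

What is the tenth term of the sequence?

-5601

Δ: -131, -209, -305, -419, -551
Δ²: -78, -96, -114, -132
Δ³: -18, -18, -18
Constant third difference = -18, so extend:
-132 − 18 = -150;  -551 − 150 = -701;  -1717 − 701 = -2418
-150 − 18 = -168;  -701 − 168 = -869;  -2418 − 869 = -3287
-168 − 18 = -186;  -869 − 186 = -1055;  -3287 − 1055 = -4342
-186 − 18 = -204;  -1055 − 204 = -1259;  -4342 − 1259 = -5601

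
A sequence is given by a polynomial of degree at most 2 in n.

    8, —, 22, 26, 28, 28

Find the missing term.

Using the last 4 terms:
Δ: 4, 2, 0
Δ²: -2, -2
Constant second difference = -2.
Extend backward: 4 + 2 = 6;  22 − 6 = 16

16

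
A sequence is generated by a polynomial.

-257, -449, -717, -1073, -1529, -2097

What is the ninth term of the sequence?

Δ: -192, -268, -356, -456, -568
Δ²: -76, -88, -100, -112
Δ³: -12, -12, -12
Constant third difference = -12, so extend:
-112 − 12 = -124;  -568 − 124 = -692;  -2097 − 692 = -2789
-124 − 12 = -136;  -692 − 136 = -828;  -2789 − 828 = -3617
-136 − 12 = -148;  -828 − 148 = -976;  -3617 − 976 = -4593

-4593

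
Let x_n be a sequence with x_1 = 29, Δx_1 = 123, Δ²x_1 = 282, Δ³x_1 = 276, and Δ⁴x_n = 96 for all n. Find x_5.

3413

Build the table forward from the leading diagonal:
D4: 96  96  96  96  96
D3: 276  372  468  564  660
D2: 282  558  930  1398  1962
D1: 123  405  963  1893  3291
x: 29  152  557  1520  3413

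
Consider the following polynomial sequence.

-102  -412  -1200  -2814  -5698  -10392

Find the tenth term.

-61428

D1: -310  -788  -1614  -2884  -4694
D2: -478  -826  -1270  -1810
D3: -348  -444  -540
D4: -96  -96
Constant fourth difference = -96, so extend:
-540 − 96 = -636;  -1810 − 636 = -2446;  -4694 − 2446 = -7140;  -10392 − 7140 = -17532
-636 − 96 = -732;  -2446 − 732 = -3178;  -7140 − 3178 = -10318;  -17532 − 10318 = -27850
-732 − 96 = -828;  -3178 − 828 = -4006;  -10318 − 4006 = -14324;  -27850 − 14324 = -42174
-828 − 96 = -924;  -4006 − 924 = -4930;  -14324 − 4930 = -19254;  -42174 − 19254 = -61428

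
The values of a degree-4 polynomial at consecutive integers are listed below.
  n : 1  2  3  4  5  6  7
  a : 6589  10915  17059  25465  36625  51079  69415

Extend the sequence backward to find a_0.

3685

First differences: 4326  6144  8406  11160  14454  18336
Second differences: 1818  2262  2754  3294  3882
Third differences: 444  492  540  588
Fourth differences: 48  48  48
The fourth differences are constant at 48.
Work back: 444 − 48 = 396;  1818 − 396 = 1422;  4326 − 1422 = 2904;  6589 − 2904 = 3685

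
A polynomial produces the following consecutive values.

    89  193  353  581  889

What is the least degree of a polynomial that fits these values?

First differences: 104, 160, 228, 308
Second differences: 56, 68, 80
Third differences: 12, 12
The third differences are constant, so the polynomial has degree 3.

3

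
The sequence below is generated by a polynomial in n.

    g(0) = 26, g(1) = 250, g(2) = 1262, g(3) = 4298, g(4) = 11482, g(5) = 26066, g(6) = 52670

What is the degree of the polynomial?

5

224, 1012, 3036, 7184, 14584, 26604
788, 2024, 4148, 7400, 12020
1236, 2124, 3252, 4620
888, 1128, 1368
240, 240
The fifth differences are constant, so the polynomial has degree 5.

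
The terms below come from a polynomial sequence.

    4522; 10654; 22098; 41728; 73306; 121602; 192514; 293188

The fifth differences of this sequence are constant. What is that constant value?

120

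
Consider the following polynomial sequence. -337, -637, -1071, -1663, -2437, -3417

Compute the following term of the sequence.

-4627

-300 , -434 , -592 , -774 , -980
-134 , -158 , -182 , -206
-24 , -24 , -24
Constant third difference = -24, so extend:
-206 − 24 = -230;  -980 − 230 = -1210;  -3417 − 1210 = -4627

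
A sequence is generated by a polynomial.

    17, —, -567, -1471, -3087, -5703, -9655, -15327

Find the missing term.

-135

Using the last 6 terms:
Δ: -904, -1616, -2616, -3952, -5672
Δ²: -712, -1000, -1336, -1720
Δ³: -288, -336, -384
Δ⁴: -48, -48
Constant fourth difference = -48.
Extend backward: -288 + 48 = -240;  -712 + 240 = -472;  -904 + 472 = -432;  -567 + 432 = -135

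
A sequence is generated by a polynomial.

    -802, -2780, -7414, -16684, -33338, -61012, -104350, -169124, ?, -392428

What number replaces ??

-262354

Using the first 8 terms:
Δ: -1978, -4634, -9270, -16654, -27674, -43338, -64774
Δ²: -2656, -4636, -7384, -11020, -15664, -21436
Δ³: -1980, -2748, -3636, -4644, -5772
Δ⁴: -768, -888, -1008, -1128
Δ⁵: -120, -120, -120
Constant fifth difference = -120.
Extend forward: -1128 − 120 = -1248;  -5772 − 1248 = -7020;  -21436 − 7020 = -28456;  -64774 − 28456 = -93230;  -169124 − 93230 = -262354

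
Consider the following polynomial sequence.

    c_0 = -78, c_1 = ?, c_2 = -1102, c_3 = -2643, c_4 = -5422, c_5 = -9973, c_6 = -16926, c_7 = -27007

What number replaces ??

-361

Using the last 6 terms:
D1: -1541, -2779, -4551, -6953, -10081
D2: -1238, -1772, -2402, -3128
D3: -534, -630, -726
D4: -96, -96
Constant fourth difference = -96.
Extend backward: -534 + 96 = -438;  -1238 + 438 = -800;  -1541 + 800 = -741;  -1102 + 741 = -361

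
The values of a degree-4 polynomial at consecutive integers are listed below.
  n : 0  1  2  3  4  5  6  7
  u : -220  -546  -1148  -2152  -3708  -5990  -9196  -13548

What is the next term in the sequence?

-19292

Δ: -326, -602, -1004, -1556, -2282, -3206, -4352
Δ²: -276, -402, -552, -726, -924, -1146
Δ³: -126, -150, -174, -198, -222
Δ⁴: -24, -24, -24, -24
Fourth differences constant at -24.
-222 − 24 = -246;  -1146 − 246 = -1392;  -4352 − 1392 = -5744;  -13548 − 5744 = -19292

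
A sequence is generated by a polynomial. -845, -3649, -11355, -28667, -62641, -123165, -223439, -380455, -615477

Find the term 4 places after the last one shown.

D1: -2804  -7706  -17312  -33974  -60524  -100274  -157016  -235022
D2: -4902  -9606  -16662  -26550  -39750  -56742  -78006
D3: -4704  -7056  -9888  -13200  -16992  -21264
D4: -2352  -2832  -3312  -3792  -4272
D5: -480  -480  -480  -480
The fifth differences are constant (-480).
-4272 − 480 = -4752;  -21264 − 4752 = -26016;  -78006 − 26016 = -104022;  -235022 − 104022 = -339044;  -615477 − 339044 = -954521
-4752 − 480 = -5232;  -26016 − 5232 = -31248;  -104022 − 31248 = -135270;  -339044 − 135270 = -474314;  -954521 − 474314 = -1428835
-5232 − 480 = -5712;  -31248 − 5712 = -36960;  -135270 − 36960 = -172230;  -474314 − 172230 = -646544;  -1428835 − 646544 = -2075379
-5712 − 480 = -6192;  -36960 − 6192 = -43152;  -172230 − 43152 = -215382;  -646544 − 215382 = -861926;  -2075379 − 861926 = -2937305

-2937305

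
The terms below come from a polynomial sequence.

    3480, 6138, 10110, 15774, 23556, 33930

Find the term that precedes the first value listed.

2658, 3972, 5664, 7782, 10374
1314, 1692, 2118, 2592
378, 426, 474
48, 48
The fourth differences are constant at 48.
Work back: 378 − 48 = 330;  1314 − 330 = 984;  2658 − 984 = 1674;  3480 − 1674 = 1806

1806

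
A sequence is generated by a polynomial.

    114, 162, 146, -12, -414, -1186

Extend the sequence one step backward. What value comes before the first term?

56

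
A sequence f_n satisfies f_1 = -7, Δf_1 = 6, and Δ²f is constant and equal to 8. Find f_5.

65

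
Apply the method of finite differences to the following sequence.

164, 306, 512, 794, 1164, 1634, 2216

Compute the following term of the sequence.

2922

D1: 142  206  282  370  470  582
D2: 64  76  88  100  112
D3: 12  12  12  12
The third differences are constant (12).
112 + 12 = 124;  582 + 124 = 706;  2216 + 706 = 2922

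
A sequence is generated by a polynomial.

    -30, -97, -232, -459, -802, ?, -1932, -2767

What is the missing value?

Using the first 5 terms:
First differences: -67, -135, -227, -343
Second differences: -68, -92, -116
Third differences: -24, -24
Constant third difference = -24.
Extend forward: -116 − 24 = -140;  -343 − 140 = -483;  -802 − 483 = -1285

-1285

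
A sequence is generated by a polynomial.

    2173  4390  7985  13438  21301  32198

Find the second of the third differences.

Δ: 2217, 3595, 5453, 7863, 10897
Δ²: 1378, 1858, 2410, 3034
Δ³: 480, 552, 624
Δ⁴: 72, 72

552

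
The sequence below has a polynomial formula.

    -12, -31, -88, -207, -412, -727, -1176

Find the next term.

-1783

-19 , -57 , -119 , -205 , -315 , -449
-38 , -62 , -86 , -110 , -134
-24 , -24 , -24 , -24
Third differences constant at -24.
-134 − 24 = -158;  -449 − 158 = -607;  -1176 − 607 = -1783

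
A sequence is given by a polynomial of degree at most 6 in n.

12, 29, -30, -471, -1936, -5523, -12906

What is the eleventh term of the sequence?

First differences: 17, -59, -441, -1465, -3587, -7383
Second differences: -76, -382, -1024, -2122, -3796
Third differences: -306, -642, -1098, -1674
Fourth differences: -336, -456, -576
Fifth differences: -120, -120
The fifth differences are constant (-120).
-576 − 120 = -696;  -1674 − 696 = -2370;  -3796 − 2370 = -6166;  -7383 − 6166 = -13549;  -12906 − 13549 = -26455
-696 − 120 = -816;  -2370 − 816 = -3186;  -6166 − 3186 = -9352;  -13549 − 9352 = -22901;  -26455 − 22901 = -49356
-816 − 120 = -936;  -3186 − 936 = -4122;  -9352 − 4122 = -13474;  -22901 − 13474 = -36375;  -49356 − 36375 = -85731
-936 − 120 = -1056;  -4122 − 1056 = -5178;  -13474 − 5178 = -18652;  -36375 − 18652 = -55027;  -85731 − 55027 = -140758

-140758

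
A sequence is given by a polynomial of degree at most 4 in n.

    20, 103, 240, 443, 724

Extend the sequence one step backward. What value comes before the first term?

-21

83  137  203  281
54  66  78
12  12
The third differences are constant at 12.
Work back: 54 − 12 = 42;  83 − 42 = 41;  20 − 41 = -21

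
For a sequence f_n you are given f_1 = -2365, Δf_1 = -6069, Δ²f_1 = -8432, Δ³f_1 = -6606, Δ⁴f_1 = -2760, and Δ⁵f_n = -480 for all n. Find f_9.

-877029

Build the table forward from the leading diagonal:
Δ⁵: -480  -480  -480  -480  -480  -480  -480  -480  -480
Δ⁴: -2760  -3240  -3720  -4200  -4680  -5160  -5640  -6120  -6600
Δ³: -6606  -9366  -12606  -16326  -20526  -25206  -30366  -36006  -42126
Δ²: -8432  -15038  -24404  -37010  -53336  -73862  -99068  -129434  -165440
Δ: -6069  -14501  -29539  -53943  -90953  -144289  -218151  -317219  -446653
f: -2365  -8434  -22935  -52474  -106417  -197370  -341659  -559810  -877029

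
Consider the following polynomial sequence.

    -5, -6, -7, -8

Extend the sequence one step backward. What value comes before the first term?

-4

D1: -1, -1, -1
The first differences are constant at -1.
Work back: -5 + 1 = -4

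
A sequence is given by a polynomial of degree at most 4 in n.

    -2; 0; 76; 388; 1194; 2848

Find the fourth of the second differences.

848

D1: 2, 76, 312, 806, 1654
D2: 74, 236, 494, 848
D3: 162, 258, 354
D4: 96, 96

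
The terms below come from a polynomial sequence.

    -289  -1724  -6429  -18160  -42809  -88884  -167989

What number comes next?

-295304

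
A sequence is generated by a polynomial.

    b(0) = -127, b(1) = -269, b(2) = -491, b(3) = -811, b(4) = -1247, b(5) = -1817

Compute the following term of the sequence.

-142, -222, -320, -436, -570
-80, -98, -116, -134
-18, -18, -18
The third differences are constant (-18).
-134 − 18 = -152;  -570 − 152 = -722;  -1817 − 722 = -2539

-2539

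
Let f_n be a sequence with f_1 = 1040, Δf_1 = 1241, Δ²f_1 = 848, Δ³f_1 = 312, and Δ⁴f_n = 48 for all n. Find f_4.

7619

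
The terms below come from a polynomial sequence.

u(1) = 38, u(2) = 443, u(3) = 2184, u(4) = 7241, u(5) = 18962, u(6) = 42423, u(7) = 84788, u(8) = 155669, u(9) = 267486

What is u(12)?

1022433

D1: 405, 1741, 5057, 11721, 23461, 42365, 70881, 111817
D2: 1336, 3316, 6664, 11740, 18904, 28516, 40936
D3: 1980, 3348, 5076, 7164, 9612, 12420
D4: 1368, 1728, 2088, 2448, 2808
D5: 360, 360, 360, 360
Fifth differences constant at 360.
2808 + 360 = 3168;  12420 + 3168 = 15588;  40936 + 15588 = 56524;  111817 + 56524 = 168341;  267486 + 168341 = 435827
3168 + 360 = 3528;  15588 + 3528 = 19116;  56524 + 19116 = 75640;  168341 + 75640 = 243981;  435827 + 243981 = 679808
3528 + 360 = 3888;  19116 + 3888 = 23004;  75640 + 23004 = 98644;  243981 + 98644 = 342625;  679808 + 342625 = 1022433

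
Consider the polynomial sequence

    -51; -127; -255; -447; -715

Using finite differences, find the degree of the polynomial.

3

First differences: -76, -128, -192, -268
Second differences: -52, -64, -76
Third differences: -12, -12
The third differences are constant, so the polynomial has degree 3.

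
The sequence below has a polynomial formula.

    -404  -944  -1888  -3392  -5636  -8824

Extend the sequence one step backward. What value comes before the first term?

Δ: -540, -944, -1504, -2244, -3188
Δ²: -404, -560, -740, -944
Δ³: -156, -180, -204
Δ⁴: -24, -24
The fourth differences are constant at -24.
Work back: -156 + 24 = -132;  -404 + 132 = -272;  -540 + 272 = -268;  -404 + 268 = -136

-136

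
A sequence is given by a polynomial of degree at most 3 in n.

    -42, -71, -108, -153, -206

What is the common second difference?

D1: -29, -37, -45, -53
D2: -8, -8, -8

-8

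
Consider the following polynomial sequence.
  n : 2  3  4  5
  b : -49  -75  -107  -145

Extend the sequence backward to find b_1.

-29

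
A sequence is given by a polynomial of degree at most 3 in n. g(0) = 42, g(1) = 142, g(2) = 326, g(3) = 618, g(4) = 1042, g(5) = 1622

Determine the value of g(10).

100, 184, 292, 424, 580
84, 108, 132, 156
24, 24, 24
Constant third difference = 24, so extend:
156 + 24 = 180;  580 + 180 = 760;  1622 + 760 = 2382
180 + 24 = 204;  760 + 204 = 964;  2382 + 964 = 3346
204 + 24 = 228;  964 + 228 = 1192;  3346 + 1192 = 4538
228 + 24 = 252;  1192 + 252 = 1444;  4538 + 1444 = 5982
252 + 24 = 276;  1444 + 276 = 1720;  5982 + 1720 = 7702

7702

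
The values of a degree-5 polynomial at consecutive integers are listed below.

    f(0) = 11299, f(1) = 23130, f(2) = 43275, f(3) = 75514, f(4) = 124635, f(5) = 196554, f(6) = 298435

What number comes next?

11831  20145  32239  49121  71919  101881
8314  12094  16882  22798  29962
3780  4788  5916  7164
1008  1128  1248
120  120
The fifth differences are constant (120).
1248 + 120 = 1368;  7164 + 1368 = 8532;  29962 + 8532 = 38494;  101881 + 38494 = 140375;  298435 + 140375 = 438810

438810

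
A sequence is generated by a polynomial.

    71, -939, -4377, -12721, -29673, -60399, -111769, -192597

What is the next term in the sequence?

-313881

Δ: -1010, -3438, -8344, -16952, -30726, -51370, -80828
Δ²: -2428, -4906, -8608, -13774, -20644, -29458
Δ³: -2478, -3702, -5166, -6870, -8814
Δ⁴: -1224, -1464, -1704, -1944
Δ⁵: -240, -240, -240
Fifth differences constant at -240.
-1944 − 240 = -2184;  -8814 − 2184 = -10998;  -29458 − 10998 = -40456;  -80828 − 40456 = -121284;  -192597 − 121284 = -313881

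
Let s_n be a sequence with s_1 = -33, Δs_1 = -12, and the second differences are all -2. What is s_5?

-93

Build the table forward from the leading diagonal:
D2: -2  -2  -2  -2  -2
D1: -12  -14  -16  -18  -20
s: -33  -45  -59  -75  -93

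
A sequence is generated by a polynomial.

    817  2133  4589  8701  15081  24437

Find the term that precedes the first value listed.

221

D1: 1316  2456  4112  6380  9356
D2: 1140  1656  2268  2976
D3: 516  612  708
D4: 96  96
The fourth differences are constant at 96.
Work back: 516 − 96 = 420;  1140 − 420 = 720;  1316 − 720 = 596;  817 − 596 = 221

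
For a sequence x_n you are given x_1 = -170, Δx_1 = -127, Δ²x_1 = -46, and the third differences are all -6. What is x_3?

-470

Build the table forward from the leading diagonal:
Δ³: -6  -6  -6
Δ²: -46  -52  -58
Δ: -127  -173  -225
x: -170  -297  -470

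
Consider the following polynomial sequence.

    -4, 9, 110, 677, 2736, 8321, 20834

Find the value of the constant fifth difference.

360

Δ: 13, 101, 567, 2059, 5585, 12513
Δ²: 88, 466, 1492, 3526, 6928
Δ³: 378, 1026, 2034, 3402
Δ⁴: 648, 1008, 1368
Δ⁵: 360, 360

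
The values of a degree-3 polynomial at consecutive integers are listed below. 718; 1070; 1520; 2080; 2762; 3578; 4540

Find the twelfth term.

11960

First differences: 352  450  560  682  816  962
Second differences: 98  110  122  134  146
Third differences: 12  12  12  12
The third differences are constant (12).
146 + 12 = 158;  962 + 158 = 1120;  4540 + 1120 = 5660
158 + 12 = 170;  1120 + 170 = 1290;  5660 + 1290 = 6950
170 + 12 = 182;  1290 + 182 = 1472;  6950 + 1472 = 8422
182 + 12 = 194;  1472 + 194 = 1666;  8422 + 1666 = 10088
194 + 12 = 206;  1666 + 206 = 1872;  10088 + 1872 = 11960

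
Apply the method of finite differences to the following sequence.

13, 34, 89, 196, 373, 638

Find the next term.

1009

First differences: 21, 55, 107, 177, 265
Second differences: 34, 52, 70, 88
Third differences: 18, 18, 18
The third differences are constant (18).
88 + 18 = 106;  265 + 106 = 371;  638 + 371 = 1009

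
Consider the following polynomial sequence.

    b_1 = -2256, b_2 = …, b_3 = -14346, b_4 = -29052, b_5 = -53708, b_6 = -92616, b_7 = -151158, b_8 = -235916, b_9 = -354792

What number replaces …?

Using the last 7 terms:
First differences: -14706  -24656  -38908  -58542  -84758  -118876
Second differences: -9950  -14252  -19634  -26216  -34118
Third differences: -4302  -5382  -6582  -7902
Fourth differences: -1080  -1200  -1320
Fifth differences: -120  -120
Constant fifth difference = -120.
Extend backward: -1080 + 120 = -960;  -4302 + 960 = -3342;  -9950 + 3342 = -6608;  -14706 + 6608 = -8098;  -14346 + 8098 = -6248

-6248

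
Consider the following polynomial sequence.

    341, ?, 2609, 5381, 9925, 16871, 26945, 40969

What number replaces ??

Using the last 6 terms:
Δ: 2772, 4544, 6946, 10074, 14024
Δ²: 1772, 2402, 3128, 3950
Δ³: 630, 726, 822
Δ⁴: 96, 96
Constant fourth difference = 96.
Extend backward: 630 − 96 = 534;  1772 − 534 = 1238;  2772 − 1238 = 1534;  2609 − 1534 = 1075

1075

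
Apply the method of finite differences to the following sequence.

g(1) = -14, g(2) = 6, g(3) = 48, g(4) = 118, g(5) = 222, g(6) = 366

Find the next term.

D1: 20 , 42 , 70 , 104 , 144
D2: 22 , 28 , 34 , 40
D3: 6 , 6 , 6
Third differences constant at 6.
40 + 6 = 46;  144 + 46 = 190;  366 + 190 = 556

556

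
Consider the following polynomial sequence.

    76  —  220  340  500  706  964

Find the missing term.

134

Using the last 5 terms:
First differences: 120, 160, 206, 258
Second differences: 40, 46, 52
Third differences: 6, 6
Constant third difference = 6.
Extend backward: 40 − 6 = 34;  120 − 34 = 86;  220 − 86 = 134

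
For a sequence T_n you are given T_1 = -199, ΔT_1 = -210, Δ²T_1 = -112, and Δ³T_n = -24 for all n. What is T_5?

-1807

Build the table forward from the leading diagonal:
D3: -24  -24  -24  -24  -24
D2: -112  -136  -160  -184  -208
D1: -210  -322  -458  -618  -802
T: -199  -409  -731  -1189  -1807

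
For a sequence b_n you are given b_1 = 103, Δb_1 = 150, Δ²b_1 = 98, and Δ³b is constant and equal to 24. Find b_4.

871

Build the table forward from the leading diagonal:
D3: 24  24  24  24
D2: 98  122  146  170
D1: 150  248  370  516
b: 103  253  501  871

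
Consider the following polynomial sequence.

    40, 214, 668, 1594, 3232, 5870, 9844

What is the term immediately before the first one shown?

First differences: 174  454  926  1638  2638  3974
Second differences: 280  472  712  1000  1336
Third differences: 192  240  288  336
Fourth differences: 48  48  48
The fourth differences are constant at 48.
Work back: 192 − 48 = 144;  280 − 144 = 136;  174 − 136 = 38;  40 − 38 = 2

2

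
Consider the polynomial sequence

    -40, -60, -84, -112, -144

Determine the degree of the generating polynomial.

Δ: -20, -24, -28, -32
Δ²: -4, -4, -4
The second differences are constant, so the polynomial has degree 2.

2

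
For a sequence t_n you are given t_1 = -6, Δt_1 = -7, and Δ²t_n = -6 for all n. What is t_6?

Build the table forward from the leading diagonal:
Second differences: -6, -6, -6, -6, -6, -6
First differences: -7, -13, -19, -25, -31, -37
t: -6, -13, -26, -45, -70, -101

-101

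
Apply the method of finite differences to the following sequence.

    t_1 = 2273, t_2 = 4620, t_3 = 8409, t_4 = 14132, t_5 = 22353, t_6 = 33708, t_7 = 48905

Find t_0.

First differences: 2347, 3789, 5723, 8221, 11355, 15197
Second differences: 1442, 1934, 2498, 3134, 3842
Third differences: 492, 564, 636, 708
Fourth differences: 72, 72, 72
The fourth differences are constant at 72.
Work back: 492 − 72 = 420;  1442 − 420 = 1022;  2347 − 1022 = 1325;  2273 − 1325 = 948

948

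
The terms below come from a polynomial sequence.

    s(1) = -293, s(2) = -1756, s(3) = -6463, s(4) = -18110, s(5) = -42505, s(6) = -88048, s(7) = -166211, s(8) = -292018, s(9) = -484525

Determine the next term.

Δ: -1463  -4707  -11647  -24395  -45543  -78163  -125807  -192507
Δ²: -3244  -6940  -12748  -21148  -32620  -47644  -66700
Δ³: -3696  -5808  -8400  -11472  -15024  -19056
Δ⁴: -2112  -2592  -3072  -3552  -4032
Δ⁵: -480  -480  -480  -480
Fifth differences constant at -480.
-4032 − 480 = -4512;  -19056 − 4512 = -23568;  -66700 − 23568 = -90268;  -192507 − 90268 = -282775;  -484525 − 282775 = -767300

-767300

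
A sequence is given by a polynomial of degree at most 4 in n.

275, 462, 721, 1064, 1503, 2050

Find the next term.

2717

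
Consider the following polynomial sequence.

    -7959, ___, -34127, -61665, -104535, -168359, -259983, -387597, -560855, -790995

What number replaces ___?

-17403

Using the last 8 terms:
Δ: -27538  -42870  -63824  -91624  -127614  -173258  -230140
Δ²: -15332  -20954  -27800  -35990  -45644  -56882
Δ³: -5622  -6846  -8190  -9654  -11238
Δ⁴: -1224  -1344  -1464  -1584
Δ⁵: -120  -120  -120
Constant fifth difference = -120.
Extend backward: -1224 + 120 = -1104;  -5622 + 1104 = -4518;  -15332 + 4518 = -10814;  -27538 + 10814 = -16724;  -34127 + 16724 = -17403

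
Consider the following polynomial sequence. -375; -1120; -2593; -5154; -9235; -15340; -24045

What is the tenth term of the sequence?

-72600

-745 , -1473 , -2561 , -4081 , -6105 , -8705
-728 , -1088 , -1520 , -2024 , -2600
-360 , -432 , -504 , -576
-72 , -72 , -72
Fourth differences constant at -72.
-576 − 72 = -648;  -2600 − 648 = -3248;  -8705 − 3248 = -11953;  -24045 − 11953 = -35998
-648 − 72 = -720;  -3248 − 720 = -3968;  -11953 − 3968 = -15921;  -35998 − 15921 = -51919
-720 − 72 = -792;  -3968 − 792 = -4760;  -15921 − 4760 = -20681;  -51919 − 20681 = -72600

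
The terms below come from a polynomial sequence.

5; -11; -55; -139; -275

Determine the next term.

-16  -44  -84  -136
-28  -40  -52
-12  -12
Third differences constant at -12.
-52 − 12 = -64;  -136 − 64 = -200;  -275 − 200 = -475

-475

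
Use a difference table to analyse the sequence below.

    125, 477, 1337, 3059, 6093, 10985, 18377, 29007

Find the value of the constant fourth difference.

First differences: 352, 860, 1722, 3034, 4892, 7392, 10630
Second differences: 508, 862, 1312, 1858, 2500, 3238
Third differences: 354, 450, 546, 642, 738
Fourth differences: 96, 96, 96, 96

96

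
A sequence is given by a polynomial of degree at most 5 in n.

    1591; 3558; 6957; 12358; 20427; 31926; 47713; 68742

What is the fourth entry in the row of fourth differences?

96

Δ: 1967, 3399, 5401, 8069, 11499, 15787, 21029
Δ²: 1432, 2002, 2668, 3430, 4288, 5242
Δ³: 570, 666, 762, 858, 954
Δ⁴: 96, 96, 96, 96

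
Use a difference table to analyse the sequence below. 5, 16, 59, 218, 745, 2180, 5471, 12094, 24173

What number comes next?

Δ: 11 , 43 , 159 , 527 , 1435 , 3291 , 6623 , 12079
Δ²: 32 , 116 , 368 , 908 , 1856 , 3332 , 5456
Δ³: 84 , 252 , 540 , 948 , 1476 , 2124
Δ⁴: 168 , 288 , 408 , 528 , 648
Δ⁵: 120 , 120 , 120 , 120
Constant fifth difference = 120, so extend:
648 + 120 = 768;  2124 + 768 = 2892;  5456 + 2892 = 8348;  12079 + 8348 = 20427;  24173 + 20427 = 44600

44600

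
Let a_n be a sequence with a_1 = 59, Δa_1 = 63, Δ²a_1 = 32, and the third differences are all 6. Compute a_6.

754

Build the table forward from the leading diagonal:
D3: 6  6  6  6  6  6
D2: 32  38  44  50  56  62
D1: 63  95  133  177  227  283
a: 59  122  217  350  527  754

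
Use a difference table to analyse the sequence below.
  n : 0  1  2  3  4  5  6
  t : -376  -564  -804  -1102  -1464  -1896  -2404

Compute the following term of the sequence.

Δ: -188 , -240 , -298 , -362 , -432 , -508
Δ²: -52 , -58 , -64 , -70 , -76
Δ³: -6 , -6 , -6 , -6
Constant third difference = -6, so extend:
-76 − 6 = -82;  -508 − 82 = -590;  -2404 − 590 = -2994

-2994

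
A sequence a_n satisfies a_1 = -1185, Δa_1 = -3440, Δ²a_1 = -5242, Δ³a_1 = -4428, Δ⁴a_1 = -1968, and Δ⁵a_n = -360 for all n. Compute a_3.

Build the table forward from the leading diagonal:
D5: -360, -360, -360
D4: -1968, -2328, -2688
D3: -4428, -6396, -8724
D2: -5242, -9670, -16066
D1: -3440, -8682, -18352
a: -1185, -4625, -13307

-13307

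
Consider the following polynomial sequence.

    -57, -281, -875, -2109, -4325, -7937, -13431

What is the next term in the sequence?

-21365

D1: -224, -594, -1234, -2216, -3612, -5494
D2: -370, -640, -982, -1396, -1882
D3: -270, -342, -414, -486
D4: -72, -72, -72
Constant fourth difference = -72, so extend:
-486 − 72 = -558;  -1882 − 558 = -2440;  -5494 − 2440 = -7934;  -13431 − 7934 = -21365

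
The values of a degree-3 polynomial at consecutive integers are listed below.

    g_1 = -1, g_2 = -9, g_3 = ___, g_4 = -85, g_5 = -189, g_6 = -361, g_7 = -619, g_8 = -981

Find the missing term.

-31

Using the last 5 terms:
Δ: -104, -172, -258, -362
Δ²: -68, -86, -104
Δ³: -18, -18
Constant third difference = -18.
Extend backward: -68 + 18 = -50;  -104 + 50 = -54;  -85 + 54 = -31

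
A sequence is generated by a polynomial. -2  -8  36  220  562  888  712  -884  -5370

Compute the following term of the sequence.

-14888

-6 , 44 , 184 , 342 , 326 , -176 , -1596 , -4486
50 , 140 , 158 , -16 , -502 , -1420 , -2890
90 , 18 , -174 , -486 , -918 , -1470
-72 , -192 , -312 , -432 , -552
-120 , -120 , -120 , -120
Constant fifth difference = -120, so extend:
-552 − 120 = -672;  -1470 − 672 = -2142;  -2890 − 2142 = -5032;  -4486 − 5032 = -9518;  -5370 − 9518 = -14888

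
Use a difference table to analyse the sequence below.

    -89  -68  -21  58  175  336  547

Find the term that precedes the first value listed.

-90

D1: 21  47  79  117  161  211
D2: 26  32  38  44  50
D3: 6  6  6  6
The third differences are constant at 6.
Work back: 26 − 6 = 20;  21 − 20 = 1;  -89 − 1 = -90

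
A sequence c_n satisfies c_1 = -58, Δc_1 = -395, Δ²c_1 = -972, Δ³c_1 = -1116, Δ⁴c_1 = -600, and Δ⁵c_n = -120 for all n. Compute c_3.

-1820

Build the table forward from the leading diagonal:
D5: -120  -120  -120
D4: -600  -720  -840
D3: -1116  -1716  -2436
D2: -972  -2088  -3804
D1: -395  -1367  -3455
c: -58  -453  -1820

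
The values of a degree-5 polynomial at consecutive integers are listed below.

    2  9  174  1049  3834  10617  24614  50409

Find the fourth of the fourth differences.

D1: 7, 165, 875, 2785, 6783, 13997, 25795
D2: 158, 710, 1910, 3998, 7214, 11798
D3: 552, 1200, 2088, 3216, 4584
D4: 648, 888, 1128, 1368
D5: 240, 240, 240

1368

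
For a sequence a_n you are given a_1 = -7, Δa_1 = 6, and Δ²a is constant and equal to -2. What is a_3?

3

Build the table forward from the leading diagonal:
Second differences: -2, -2, -2
First differences: 6, 4, 2
a: -7, -1, 3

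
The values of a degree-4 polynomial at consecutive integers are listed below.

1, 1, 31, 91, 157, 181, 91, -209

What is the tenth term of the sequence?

0, 30, 60, 66, 24, -90, -300
30, 30, 6, -42, -114, -210
0, -24, -48, -72, -96
-24, -24, -24, -24
Fourth differences constant at -24.
-96 − 24 = -120;  -210 − 120 = -330;  -300 − 330 = -630;  -209 − 630 = -839
-120 − 24 = -144;  -330 − 144 = -474;  -630 − 474 = -1104;  -839 − 1104 = -1943

-1943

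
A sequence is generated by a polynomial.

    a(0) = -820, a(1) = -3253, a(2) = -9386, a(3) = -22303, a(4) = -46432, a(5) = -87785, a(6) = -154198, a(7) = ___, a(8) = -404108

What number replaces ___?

Using the first 7 terms:
D1: -2433  -6133  -12917  -24129  -41353  -66413
D2: -3700  -6784  -11212  -17224  -25060
D3: -3084  -4428  -6012  -7836
D4: -1344  -1584  -1824
D5: -240  -240
Constant fifth difference = -240.
Extend forward: -1824 − 240 = -2064;  -7836 − 2064 = -9900;  -25060 − 9900 = -34960;  -66413 − 34960 = -101373;  -154198 − 101373 = -255571

-255571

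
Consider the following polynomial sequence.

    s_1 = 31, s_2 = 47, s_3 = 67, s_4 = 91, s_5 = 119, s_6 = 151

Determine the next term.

Δ: 16  20  24  28  32
Δ²: 4  4  4  4
Constant second difference = 4, so extend:
32 + 4 = 36;  151 + 36 = 187

187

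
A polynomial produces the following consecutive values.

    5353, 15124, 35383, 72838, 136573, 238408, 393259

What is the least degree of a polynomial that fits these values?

5

Δ: 9771, 20259, 37455, 63735, 101835, 154851
Δ²: 10488, 17196, 26280, 38100, 53016
Δ³: 6708, 9084, 11820, 14916
Δ⁴: 2376, 2736, 3096
Δ⁵: 360, 360
The fifth differences are constant, so the polynomial has degree 5.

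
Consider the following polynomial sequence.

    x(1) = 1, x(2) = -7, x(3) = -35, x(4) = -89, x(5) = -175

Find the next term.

D1: -8, -28, -54, -86
D2: -20, -26, -32
D3: -6, -6
Constant third difference = -6, so extend:
-32 − 6 = -38;  -86 − 38 = -124;  -175 − 124 = -299

-299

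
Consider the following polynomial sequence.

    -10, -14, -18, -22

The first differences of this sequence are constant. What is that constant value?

-4

D1: -4, -4, -4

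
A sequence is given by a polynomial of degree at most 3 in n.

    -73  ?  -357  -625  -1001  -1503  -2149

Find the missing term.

Using the last 5 terms:
First differences: -268, -376, -502, -646
Second differences: -108, -126, -144
Third differences: -18, -18
Constant third difference = -18.
Extend backward: -108 + 18 = -90;  -268 + 90 = -178;  -357 + 178 = -179

-179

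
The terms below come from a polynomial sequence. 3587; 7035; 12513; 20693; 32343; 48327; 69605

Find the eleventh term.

D1: 3448  5478  8180  11650  15984  21278
D2: 2030  2702  3470  4334  5294
D3: 672  768  864  960
D4: 96  96  96
Constant fourth difference = 96, so extend:
960 + 96 = 1056;  5294 + 1056 = 6350;  21278 + 6350 = 27628;  69605 + 27628 = 97233
1056 + 96 = 1152;  6350 + 1152 = 7502;  27628 + 7502 = 35130;  97233 + 35130 = 132363
1152 + 96 = 1248;  7502 + 1248 = 8750;  35130 + 8750 = 43880;  132363 + 43880 = 176243
1248 + 96 = 1344;  8750 + 1344 = 10094;  43880 + 10094 = 53974;  176243 + 53974 = 230217

230217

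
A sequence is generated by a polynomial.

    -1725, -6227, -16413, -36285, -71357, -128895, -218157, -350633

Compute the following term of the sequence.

First differences: -4502  -10186  -19872  -35072  -57538  -89262  -132476
Second differences: -5684  -9686  -15200  -22466  -31724  -43214
Third differences: -4002  -5514  -7266  -9258  -11490
Fourth differences: -1512  -1752  -1992  -2232
Fifth differences: -240  -240  -240
The fifth differences are constant (-240).
-2232 − 240 = -2472;  -11490 − 2472 = -13962;  -43214 − 13962 = -57176;  -132476 − 57176 = -189652;  -350633 − 189652 = -540285

-540285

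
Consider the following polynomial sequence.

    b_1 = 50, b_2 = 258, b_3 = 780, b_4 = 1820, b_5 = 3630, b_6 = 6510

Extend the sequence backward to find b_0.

0

First differences: 208, 522, 1040, 1810, 2880
Second differences: 314, 518, 770, 1070
Third differences: 204, 252, 300
Fourth differences: 48, 48
The fourth differences are constant at 48.
Work back: 204 − 48 = 156;  314 − 156 = 158;  208 − 158 = 50;  50 − 50 = 0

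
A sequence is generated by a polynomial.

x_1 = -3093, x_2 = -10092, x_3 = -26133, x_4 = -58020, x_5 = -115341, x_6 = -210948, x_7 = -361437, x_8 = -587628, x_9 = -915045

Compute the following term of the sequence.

-6999 , -16041 , -31887 , -57321 , -95607 , -150489 , -226191 , -327417
-9042 , -15846 , -25434 , -38286 , -54882 , -75702 , -101226
-6804 , -9588 , -12852 , -16596 , -20820 , -25524
-2784 , -3264 , -3744 , -4224 , -4704
-480 , -480 , -480 , -480
The fifth differences are constant (-480).
-4704 − 480 = -5184;  -25524 − 5184 = -30708;  -101226 − 30708 = -131934;  -327417 − 131934 = -459351;  -915045 − 459351 = -1374396

-1374396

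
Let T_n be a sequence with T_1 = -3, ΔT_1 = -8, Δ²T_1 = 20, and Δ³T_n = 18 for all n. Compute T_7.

609

Build the table forward from the leading diagonal:
Δ³: 18  18  18  18  18  18  18
Δ²: 20  38  56  74  92  110  128
Δ: -8  12  50  106  180  272  382
T: -3  -11  1  51  157  337  609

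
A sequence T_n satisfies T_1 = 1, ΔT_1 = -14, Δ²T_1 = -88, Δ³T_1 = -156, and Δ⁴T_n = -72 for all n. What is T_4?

-461

Build the table forward from the leading diagonal:
Δ⁴: -72, -72, -72, -72
Δ³: -156, -228, -300, -372
Δ²: -88, -244, -472, -772
Δ: -14, -102, -346, -818
T: 1, -13, -115, -461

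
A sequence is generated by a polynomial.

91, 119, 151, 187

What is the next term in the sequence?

First differences: 28, 32, 36
Second differences: 4, 4
The second differences are constant (4).
36 + 4 = 40;  187 + 40 = 227

227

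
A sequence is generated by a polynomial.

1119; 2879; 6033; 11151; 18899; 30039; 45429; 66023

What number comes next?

92871

Δ: 1760, 3154, 5118, 7748, 11140, 15390, 20594
Δ²: 1394, 1964, 2630, 3392, 4250, 5204
Δ³: 570, 666, 762, 858, 954
Δ⁴: 96, 96, 96, 96
Fourth differences constant at 96.
954 + 96 = 1050;  5204 + 1050 = 6254;  20594 + 6254 = 26848;  66023 + 26848 = 92871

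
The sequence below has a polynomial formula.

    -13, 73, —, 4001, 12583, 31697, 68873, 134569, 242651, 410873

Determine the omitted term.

Using the last 7 terms:
8582, 19114, 37176, 65696, 108082, 168222
10532, 18062, 28520, 42386, 60140
7530, 10458, 13866, 17754
2928, 3408, 3888
480, 480
Constant fifth difference = 480.
Extend backward: 2928 − 480 = 2448;  7530 − 2448 = 5082;  10532 − 5082 = 5450;  8582 − 5450 = 3132;  4001 − 3132 = 869

869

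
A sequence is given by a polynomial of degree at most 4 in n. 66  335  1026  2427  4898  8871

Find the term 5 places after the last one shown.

71426

269, 691, 1401, 2471, 3973
422, 710, 1070, 1502
288, 360, 432
72, 72
Constant fourth difference = 72, so extend:
432 + 72 = 504;  1502 + 504 = 2006;  3973 + 2006 = 5979;  8871 + 5979 = 14850
504 + 72 = 576;  2006 + 576 = 2582;  5979 + 2582 = 8561;  14850 + 8561 = 23411
576 + 72 = 648;  2582 + 648 = 3230;  8561 + 3230 = 11791;  23411 + 11791 = 35202
648 + 72 = 720;  3230 + 720 = 3950;  11791 + 3950 = 15741;  35202 + 15741 = 50943
720 + 72 = 792;  3950 + 792 = 4742;  15741 + 4742 = 20483;  50943 + 20483 = 71426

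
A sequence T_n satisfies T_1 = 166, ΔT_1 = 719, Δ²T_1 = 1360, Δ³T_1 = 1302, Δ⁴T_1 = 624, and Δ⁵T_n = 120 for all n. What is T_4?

Build the table forward from the leading diagonal:
Δ⁵: 120, 120, 120, 120
Δ⁴: 624, 744, 864, 984
Δ³: 1302, 1926, 2670, 3534
Δ²: 1360, 2662, 4588, 7258
Δ: 719, 2079, 4741, 9329
T: 166, 885, 2964, 7705

7705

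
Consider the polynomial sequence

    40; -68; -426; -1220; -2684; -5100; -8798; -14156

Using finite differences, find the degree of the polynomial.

4

-108, -358, -794, -1464, -2416, -3698, -5358
-250, -436, -670, -952, -1282, -1660
-186, -234, -282, -330, -378
-48, -48, -48, -48
The fourth differences are constant, so the polynomial has degree 4.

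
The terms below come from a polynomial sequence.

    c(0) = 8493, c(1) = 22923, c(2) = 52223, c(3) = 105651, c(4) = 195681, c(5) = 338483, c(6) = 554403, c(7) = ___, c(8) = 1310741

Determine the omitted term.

868443

Using the first 7 terms:
First differences: 14430, 29300, 53428, 90030, 142802, 215920
Second differences: 14870, 24128, 36602, 52772, 73118
Third differences: 9258, 12474, 16170, 20346
Fourth differences: 3216, 3696, 4176
Fifth differences: 480, 480
Constant fifth difference = 480.
Extend forward: 4176 + 480 = 4656;  20346 + 4656 = 25002;  73118 + 25002 = 98120;  215920 + 98120 = 314040;  554403 + 314040 = 868443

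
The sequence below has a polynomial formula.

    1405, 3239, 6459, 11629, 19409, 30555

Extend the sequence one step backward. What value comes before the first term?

489

D1: 1834  3220  5170  7780  11146
D2: 1386  1950  2610  3366
D3: 564  660  756
D4: 96  96
The fourth differences are constant at 96.
Work back: 564 − 96 = 468;  1386 − 468 = 918;  1834 − 918 = 916;  1405 − 916 = 489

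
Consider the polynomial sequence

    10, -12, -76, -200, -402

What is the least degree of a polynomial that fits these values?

3

-22, -64, -124, -202
-42, -60, -78
-18, -18
The third differences are constant, so the polynomial has degree 3.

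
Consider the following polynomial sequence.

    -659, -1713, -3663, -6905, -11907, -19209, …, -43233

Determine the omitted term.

Using the first 6 terms:
Δ: -1054  -1950  -3242  -5002  -7302
Δ²: -896  -1292  -1760  -2300
Δ³: -396  -468  -540
Δ⁴: -72  -72
Constant fourth difference = -72.
Extend forward: -540 − 72 = -612;  -2300 − 612 = -2912;  -7302 − 2912 = -10214;  -19209 − 10214 = -29423

-29423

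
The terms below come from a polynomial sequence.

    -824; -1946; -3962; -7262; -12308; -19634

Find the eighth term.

-43622

D1: -1122, -2016, -3300, -5046, -7326
D2: -894, -1284, -1746, -2280
D3: -390, -462, -534
D4: -72, -72
Constant fourth difference = -72, so extend:
-534 − 72 = -606;  -2280 − 606 = -2886;  -7326 − 2886 = -10212;  -19634 − 10212 = -29846
-606 − 72 = -678;  -2886 − 678 = -3564;  -10212 − 3564 = -13776;  -29846 − 13776 = -43622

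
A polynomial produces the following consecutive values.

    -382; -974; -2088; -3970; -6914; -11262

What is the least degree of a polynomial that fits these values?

-592, -1114, -1882, -2944, -4348
-522, -768, -1062, -1404
-246, -294, -342
-48, -48
The fourth differences are constant, so the polynomial has degree 4.

4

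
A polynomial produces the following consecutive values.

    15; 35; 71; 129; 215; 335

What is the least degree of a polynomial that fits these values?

3

Δ: 20, 36, 58, 86, 120
Δ²: 16, 22, 28, 34
Δ³: 6, 6, 6
The third differences are constant, so the polynomial has degree 3.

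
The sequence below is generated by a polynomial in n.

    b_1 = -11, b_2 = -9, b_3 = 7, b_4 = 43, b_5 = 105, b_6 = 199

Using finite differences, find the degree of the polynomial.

3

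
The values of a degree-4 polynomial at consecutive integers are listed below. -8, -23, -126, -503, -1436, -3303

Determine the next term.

-6578

D1: -15  -103  -377  -933  -1867
D2: -88  -274  -556  -934
D3: -186  -282  -378
D4: -96  -96
The fourth differences are constant (-96).
-378 − 96 = -474;  -934 − 474 = -1408;  -1867 − 1408 = -3275;  -3303 − 3275 = -6578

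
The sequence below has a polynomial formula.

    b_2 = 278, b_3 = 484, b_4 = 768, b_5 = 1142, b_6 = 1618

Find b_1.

138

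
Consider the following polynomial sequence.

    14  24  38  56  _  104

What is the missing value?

Using the first 4 terms:
First differences: 10  14  18
Second differences: 4  4
Constant second difference = 4.
Extend forward: 18 + 4 = 22;  56 + 22 = 78

78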